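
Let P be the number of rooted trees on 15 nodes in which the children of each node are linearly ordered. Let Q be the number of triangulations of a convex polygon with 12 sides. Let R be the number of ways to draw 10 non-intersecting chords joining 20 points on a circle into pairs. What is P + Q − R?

2674440

Rooted ordered (plane) trees on m nodes have m−1 edges and are counted by C_{m−1}; m = 15 gives C_14. So P = C_14 = 2674440.
Triangulations of a convex m-gon are counted by C_{m−2}; with m = 12 this is C_10. So Q = C_10 = 16796.
Pairing 20 circle points by 10 non-crossing chords gives C_10 matchings. So R = C_10 = 16796.
P + Q − R = 2674440 + 16796 − 16796 = 2674440.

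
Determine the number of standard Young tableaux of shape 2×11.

By the hook-length formula (or a Dyck-path bijection), SYT of shape 2×11 number C_11.
C_11 = 58786.

58786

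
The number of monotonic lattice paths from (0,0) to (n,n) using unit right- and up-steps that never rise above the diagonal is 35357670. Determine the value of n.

Such diagonal-avoiding paths in an n×n grid are counted by C_n. Since C_16 = 35357670, the index is 16.

16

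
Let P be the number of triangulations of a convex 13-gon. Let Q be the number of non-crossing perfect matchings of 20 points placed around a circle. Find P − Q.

The number of triangulations of a 13-gon is the Catalan number C_11 (index = sides − 2). So P = C_11 = 58786.
Non-crossing perfect matchings of 2n points on a circle are counted by C_n; with 20 points, n = 10. So Q = C_10 = 16796.
P − Q = 58786 − 16796 = 41990.

41990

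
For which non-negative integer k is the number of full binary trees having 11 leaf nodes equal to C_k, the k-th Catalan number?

A full binary tree with L leaves has L−1 internal nodes and is counted by C_{L−1}; L = 11 gives C_10.

10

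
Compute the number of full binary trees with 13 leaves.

208012

A full binary tree with L leaves has L−1 internal nodes and is counted by C_{L−1}; L = 13 gives C_12.
C_12 = C(24,12)/13 = 2704156/13 = 208012.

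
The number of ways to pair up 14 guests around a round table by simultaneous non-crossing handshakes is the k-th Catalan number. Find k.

With 14 = 2·7 people, non-crossing handshake pairings are non-crossing perfect matchings on a circle, counted by C_7.

7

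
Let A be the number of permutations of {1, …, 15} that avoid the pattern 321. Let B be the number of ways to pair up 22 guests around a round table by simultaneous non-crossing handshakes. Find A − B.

For any fixed pattern of length 3, the pattern-avoiding permutations of [15] number C_15. So A = C_15 = 9694845.
With 22 = 2·11 people, non-crossing handshake pairings are non-crossing perfect matchings on a circle, counted by C_11. So B = C_11 = 58786.
A − B = 9694845 − 58786 = 9636059.

9636059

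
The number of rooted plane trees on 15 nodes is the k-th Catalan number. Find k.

A rooted plane tree on 15 nodes has 14 edges, and such trees are counted by C_14.

14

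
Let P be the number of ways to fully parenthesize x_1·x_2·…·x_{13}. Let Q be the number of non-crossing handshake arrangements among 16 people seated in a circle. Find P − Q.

206582

Ways to associate a product of 13 factors correspond to binary trees on 13 leaves, so the count is C_12. So P = C_12 = 208012.
With 16 = 2·8 people, non-crossing handshake pairings are non-crossing perfect matchings on a circle, counted by C_8. So Q = C_8 = 1430.
P − Q = 208012 − 1430 = 206582.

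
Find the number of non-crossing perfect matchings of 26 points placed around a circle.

742900

Non-crossing perfect matchings of 2n points on a circle are counted by C_n; with 26 points, n = 13.
C_13 = 742900.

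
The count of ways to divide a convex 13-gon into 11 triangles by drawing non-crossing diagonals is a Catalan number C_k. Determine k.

The number of triangulations of a 13-gon is the Catalan number C_11 (index = sides − 2).

11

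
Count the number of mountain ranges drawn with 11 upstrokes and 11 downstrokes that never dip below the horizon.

58786

Paths of 11 up- and 11 down-steps that never dip below the axis are Dyck paths; their count is C_11.
C_11 = 58786.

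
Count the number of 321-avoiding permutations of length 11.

58786

Permutations of [n] avoiding any single length-3 pattern are counted by C_n; here n = 11.
C_11 = 58786.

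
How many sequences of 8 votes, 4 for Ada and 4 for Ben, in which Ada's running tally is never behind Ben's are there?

Ballot sequences with n votes each where one side never trails are Dyck words, counted by C_n; here n = 4.
C_4 = 14.

14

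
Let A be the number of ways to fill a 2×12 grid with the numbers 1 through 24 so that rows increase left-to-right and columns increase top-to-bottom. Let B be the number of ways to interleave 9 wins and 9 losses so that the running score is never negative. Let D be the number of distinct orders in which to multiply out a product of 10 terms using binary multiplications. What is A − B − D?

198288

Standard Young tableaux of shape 2×n are counted by C_n; here n = 12. So A = C_12 = 208012.
Ballot sequences with n votes each where one side never trails are Dyck words, counted by C_n; here n = 9. So B = C_9 = 4862.
Bracketing 10 factors into binary products is counted by C_{10−1} = C_9. So D = C_9 = 4862.
A − B − D = 208012 − 4862 − 4862 = 198288.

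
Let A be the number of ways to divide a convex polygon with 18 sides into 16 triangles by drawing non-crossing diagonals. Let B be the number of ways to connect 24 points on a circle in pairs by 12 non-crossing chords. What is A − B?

Triangulations of a convex m-gon are counted by C_{m−2}; with m = 18 this is C_16. So A = C_16 = 35357670.
Pairing 24 circle points by 12 non-crossing chords gives C_12 matchings. So B = C_12 = 208012.
A − B = 35357670 − 208012 = 35149658.

35149658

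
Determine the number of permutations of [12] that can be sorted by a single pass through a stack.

208012

Stack-sortable permutations are exactly the 231-avoiding ones, counted by C_n; here n = 12.
C_12 = C(24,12)/13 = 2704156/13 = 208012.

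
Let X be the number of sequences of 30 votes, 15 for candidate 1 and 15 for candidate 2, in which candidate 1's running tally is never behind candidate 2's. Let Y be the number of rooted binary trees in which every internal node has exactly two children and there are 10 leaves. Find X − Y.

Ballot sequences with n votes each where one side never trails are Dyck words, counted by C_n; here n = 15. So X = C_15 = 9694845.
A full binary tree with L leaves has L−1 internal nodes and is counted by C_{L−1}; L = 10 gives C_9. So Y = C_9 = 4862.
X − Y = 9694845 − 4862 = 9689983.

9689983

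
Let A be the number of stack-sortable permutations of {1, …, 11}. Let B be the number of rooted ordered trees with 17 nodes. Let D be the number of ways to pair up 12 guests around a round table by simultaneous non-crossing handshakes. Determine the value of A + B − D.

Stack-sortable permutations are exactly the 231-avoiding ones, counted by C_n; here n = 11. So A = C_11 = 58786.
Rooted ordered (plane) trees on m nodes have m−1 edges and are counted by C_{m−1}; m = 17 gives C_16. So B = C_16 = 35357670.
With 12 = 2·6 people, non-crossing handshake pairings are non-crossing perfect matchings on a circle, counted by C_6. So D = C_6 = 132.
A + B − D = 58786 + 35357670 − 132 = 35416324.

35416324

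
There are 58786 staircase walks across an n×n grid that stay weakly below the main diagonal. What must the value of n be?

11

Such diagonal-avoiding paths in an n×n grid are counted by C_n. The Catalan number equal to 58786 is C_11.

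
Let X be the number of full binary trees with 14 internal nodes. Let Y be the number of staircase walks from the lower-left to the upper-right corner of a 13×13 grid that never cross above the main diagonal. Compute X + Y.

3417340

The number of full binary trees on 14 internal nodes is the Catalan number C_14. So X = C_14 = 2674440.
Monotone paths in an n×n grid that stay weakly below the diagonal are counted by C_n; here n = 13. So Y = C_13 = 742900.
X + Y = 2674440 + 742900 = 3417340.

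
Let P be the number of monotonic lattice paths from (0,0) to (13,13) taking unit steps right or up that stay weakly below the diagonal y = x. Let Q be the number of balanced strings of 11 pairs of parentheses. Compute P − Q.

684114

Sub-diagonal monotone paths from (0,0) to (13,13) biject with Dyck paths of semilength 13, giving C_13. So P = C_13 = 742900.
A balanced arrangement of 11 bracket pairs is a Dyck word of semilength 11, so the count is C_11. So Q = C_11 = 58786.
P − Q = 742900 − 58786 = 684114.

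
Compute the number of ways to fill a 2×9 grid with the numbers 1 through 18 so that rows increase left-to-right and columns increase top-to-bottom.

By the hook-length formula (or a Dyck-path bijection), SYT of shape 2×9 number C_9.
C_9 = C_8 · 2(2·8+1)/(8+2) = 1430 · 34/10 = 4862.

4862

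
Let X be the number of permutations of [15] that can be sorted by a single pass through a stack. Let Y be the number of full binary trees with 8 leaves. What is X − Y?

By Knuth's characterisation, the stack-sortable permutations of length 15 are the 231-avoiders, numbering C_15. So X = C_15 = 9694845.
A full binary tree with L leaves has L−1 internal nodes and is counted by C_{L−1}; L = 8 gives C_7. So Y = C_7 = 429.
X − Y = 9694845 − 429 = 9694416.

9694416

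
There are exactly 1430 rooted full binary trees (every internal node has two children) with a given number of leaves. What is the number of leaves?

9

Full binary trees with L leaves are counted by C_{L−1}; 1430 = C_8.
So the index is 8, and the number of leaves is 8 + 1 = 9.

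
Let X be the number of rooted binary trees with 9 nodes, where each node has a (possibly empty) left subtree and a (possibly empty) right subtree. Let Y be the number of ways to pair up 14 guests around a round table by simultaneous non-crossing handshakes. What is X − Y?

Rooted binary trees with 9 nodes (each child slot possibly empty) number C_9. So X = C_9 = 4862.
With 14 = 2·7 people, non-crossing handshake pairings are non-crossing perfect matchings on a circle, counted by C_7. So Y = C_7 = 429.
X − Y = 4862 − 429 = 4433.

4433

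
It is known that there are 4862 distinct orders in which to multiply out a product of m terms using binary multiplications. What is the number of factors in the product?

Parenthesizations of m factors are counted by C_{m−1}. Since C_9 = 4862, the index is 9.
So the index is 9, and the number of factors is 9 + 1 = 10.

10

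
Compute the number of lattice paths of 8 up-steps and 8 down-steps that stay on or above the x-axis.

1430

A Dyck path with 8 up-steps and 8 down-steps has semilength 8, so there are C_8 of them.
C_8 = C(16,8)/9 = 12870/9 = 1430.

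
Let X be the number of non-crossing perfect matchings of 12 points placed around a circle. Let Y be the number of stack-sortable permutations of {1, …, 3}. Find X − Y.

127

Pairing 12 circle points by 6 non-crossing chords gives C_6 matchings. So X = C_6 = 132.
By Knuth's characterisation, the stack-sortable permutations of length 3 are the 231-avoiders, numbering C_3. So Y = C_3 = 5.
X − Y = 132 − 5 = 127.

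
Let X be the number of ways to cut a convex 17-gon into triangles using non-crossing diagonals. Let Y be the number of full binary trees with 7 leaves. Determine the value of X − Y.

9694713

Triangulations of a convex m-gon are counted by C_{m−2}; with m = 17 this is C_15. So X = C_15 = 9694845.
A full binary tree with L leaves has L−1 internal nodes and is counted by C_{L−1}; L = 7 gives C_6. So Y = C_6 = 132.
X − Y = 9694845 − 132 = 9694713.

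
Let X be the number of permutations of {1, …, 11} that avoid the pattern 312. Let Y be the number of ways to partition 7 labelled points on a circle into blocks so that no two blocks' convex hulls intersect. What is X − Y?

58357

Permutations of [n] avoiding any single length-3 pattern are counted by C_n; here n = 11. So X = C_11 = 58786.
Non-crossing partitions of an n-element set are counted by C_n; here n = 7. So Y = C_7 = 429.
X − Y = 58786 − 429 = 58357.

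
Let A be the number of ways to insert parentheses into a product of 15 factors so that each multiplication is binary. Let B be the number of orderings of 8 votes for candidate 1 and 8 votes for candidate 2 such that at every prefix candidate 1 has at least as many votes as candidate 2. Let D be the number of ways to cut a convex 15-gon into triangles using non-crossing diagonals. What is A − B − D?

1930110

Parenthesizations of m factors correspond to full binary trees with m leaves, counted by C_{m−1}; m = 15 gives C_14. So A = C_14 = 2674440.
Reading a vote for the leader as '(' and for the other as ')' turns such a sequence into a balanced string of 8 pairs, so the count is C_8. So B = C_8 = 1430.
A convex 15-gon is triangulated into 13 triangles, and the number of such triangulations is the Catalan number C_{15−2} = C_13. So D = C_13 = 742900.
A − B − D = 2674440 − 1430 − 742900 = 1930110.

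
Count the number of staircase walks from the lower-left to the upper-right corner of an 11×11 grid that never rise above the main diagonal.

Monotone paths in an n×n grid that stay weakly below the diagonal are counted by C_n; here n = 11.
C_11 = 58786.

58786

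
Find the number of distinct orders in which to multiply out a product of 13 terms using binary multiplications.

Bracketing 13 factors into binary products is counted by C_{13−1} = C_12.
C_12 = C(24,12)/13 = 2704156/13 = 208012.

208012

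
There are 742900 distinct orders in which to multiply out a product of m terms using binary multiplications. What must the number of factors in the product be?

14

Parenthesizations of m factors are counted by C_{m−1}; 742900 = C_13.
So the index is 13, and the number of factors is 13 + 1 = 14.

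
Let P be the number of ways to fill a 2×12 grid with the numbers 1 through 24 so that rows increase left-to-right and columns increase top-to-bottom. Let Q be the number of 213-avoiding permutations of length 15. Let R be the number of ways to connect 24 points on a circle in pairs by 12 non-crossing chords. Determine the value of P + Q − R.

Standard Young tableaux of shape 2×n are counted by C_n; here n = 12. So P = C_12 = 208012.
For any fixed pattern of length 3, the pattern-avoiding permutations of [15] number C_15. So Q = C_15 = 9694845.
Pairing 24 circle points by 12 non-crossing chords gives C_12 matchings. So R = C_12 = 208012.
P + Q − R = 208012 + 9694845 − 208012 = 9694845.

9694845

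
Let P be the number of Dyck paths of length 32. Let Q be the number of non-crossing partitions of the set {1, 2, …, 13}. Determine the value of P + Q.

Dyck paths of semilength n (length 2n) are counted by C_n; here n = 16. So P = C_16 = 35357670.
Non-crossing partitions of an n-element set are counted by C_n; here n = 13. So Q = C_13 = 742900.
P + Q = 35357670 + 742900 = 36100570.

36100570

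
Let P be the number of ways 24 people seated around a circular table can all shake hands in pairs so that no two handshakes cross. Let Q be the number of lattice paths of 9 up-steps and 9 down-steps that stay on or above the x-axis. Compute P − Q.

203150

Non-crossing handshake pairings of 2n people are counted by C_n; 24 people gives n = 12. So P = C_12 = 208012.
Paths of 9 up- and 9 down-steps that never dip below the axis are Dyck paths; their count is C_9. So Q = C_9 = 4862.
P − Q = 208012 − 4862 = 203150.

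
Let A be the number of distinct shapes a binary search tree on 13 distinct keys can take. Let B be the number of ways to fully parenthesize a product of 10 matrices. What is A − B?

738038

Rooted binary trees with 13 nodes (each child slot possibly empty) number C_13. So A = C_13 = 742900.
Parenthesizations of m factors correspond to full binary trees with m leaves, counted by C_{m−1}; m = 10 gives C_9. So B = C_9 = 4862.
A − B = 742900 − 4862 = 738038.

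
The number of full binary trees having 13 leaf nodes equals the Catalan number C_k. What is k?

12

A full binary tree with L leaves has L−1 internal nodes and is counted by C_{L−1}; L = 13 gives C_12.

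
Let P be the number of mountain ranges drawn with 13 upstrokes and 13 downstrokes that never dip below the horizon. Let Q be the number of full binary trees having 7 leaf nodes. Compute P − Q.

742768

A Dyck path with 13 up-steps and 13 down-steps has semilength 13, so there are C_13 of them. So P = C_13 = 742900.
Full binary trees with 7 leaves have 7−1 = 6 internal nodes, so there are C_6 of them. So Q = C_6 = 132.
P − Q = 742900 − 132 = 742768.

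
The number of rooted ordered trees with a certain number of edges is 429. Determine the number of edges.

Rooted ordered trees with n edges are counted by C_n. The Catalan number equal to 429 is C_7.

7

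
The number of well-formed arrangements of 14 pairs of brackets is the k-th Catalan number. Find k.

14

With 14 pairs the number of balanced bracket strings is the Catalan number C_14.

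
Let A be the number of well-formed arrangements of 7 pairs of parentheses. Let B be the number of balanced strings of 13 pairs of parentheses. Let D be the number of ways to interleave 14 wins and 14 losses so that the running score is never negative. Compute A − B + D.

A balanced arrangement of 7 bracket pairs is a Dyck word of semilength 7, so the count is C_7. So A = C_7 = 429.
With 13 pairs the number of balanced bracket strings is the Catalan number C_13. So B = C_13 = 742900.
Ballot sequences with n votes each where one side never trails are Dyck words, counted by C_n; here n = 14. So D = C_14 = 2674440.
A − B + D = 429 − 742900 + 2674440 = 1931969.

1931969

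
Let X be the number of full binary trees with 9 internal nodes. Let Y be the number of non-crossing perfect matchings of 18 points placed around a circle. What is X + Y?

Full binary trees with n internal nodes are counted by C_n; here n = 9. So X = C_9 = 4862.
Pairing 18 circle points by 9 non-crossing chords gives C_9 matchings. So Y = C_9 = 4862.
X + Y = 4862 + 4862 = 9724.

9724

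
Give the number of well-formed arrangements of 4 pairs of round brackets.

14

With 4 pairs the number of balanced bracket strings is the Catalan number C_4.
C_4 = 14.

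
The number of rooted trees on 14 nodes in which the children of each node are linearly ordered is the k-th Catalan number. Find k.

A rooted plane tree on 14 nodes has 13 edges, and such trees are counted by C_13.

13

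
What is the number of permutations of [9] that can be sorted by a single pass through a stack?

Stack-sortable permutations are exactly the 231-avoiding ones, counted by C_n; here n = 9.
C_9 = C_8 · 2(2·8+1)/(8+2) = 1430 · 34/10 = 4862.

4862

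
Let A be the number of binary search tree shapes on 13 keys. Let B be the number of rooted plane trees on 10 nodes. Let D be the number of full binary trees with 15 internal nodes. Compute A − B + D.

10432883

Binary trees (left/right distinguished) on n nodes are counted by C_n; here n = 13. So A = C_13 = 742900.
A rooted plane tree on 10 nodes has 9 edges, and such trees are counted by C_9. So B = C_9 = 4862.
The number of full binary trees on 15 internal nodes is the Catalan number C_15. So D = C_15 = 9694845.
A − B + D = 742900 − 4862 + 9694845 = 10432883.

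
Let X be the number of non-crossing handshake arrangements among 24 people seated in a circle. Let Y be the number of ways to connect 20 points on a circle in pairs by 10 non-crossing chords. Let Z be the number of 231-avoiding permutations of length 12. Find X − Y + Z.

399228

Non-crossing handshake pairings of 2n people are counted by C_n; 24 people gives n = 12. So X = C_12 = 208012.
Pairing 20 circle points by 10 non-crossing chords gives C_10 matchings. So Y = C_10 = 16796.
Permutations of [n] avoiding any single length-3 pattern are counted by C_n; here n = 12. So Z = C_12 = 208012.
X − Y + Z = 208012 − 16796 + 208012 = 399228.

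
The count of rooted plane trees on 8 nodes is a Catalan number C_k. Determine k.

Rooted ordered (plane) trees on m nodes have m−1 edges and are counted by C_{m−1}; m = 8 gives C_7.

7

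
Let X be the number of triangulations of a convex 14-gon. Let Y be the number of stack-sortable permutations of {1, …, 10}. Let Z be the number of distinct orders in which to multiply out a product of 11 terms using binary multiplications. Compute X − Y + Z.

A convex 14-gon is triangulated into 12 triangles, and the number of such triangulations is the Catalan number C_{14−2} = C_12. So X = C_12 = 208012.
By Knuth's characterisation, the stack-sortable permutations of length 10 are the 231-avoiders, numbering C_10. So Y = C_10 = 16796.
Ways to associate a product of 11 factors correspond to binary trees on 11 leaves, so the count is C_10. So Z = C_10 = 16796.
X − Y + Z = 208012 − 16796 + 16796 = 208012.

208012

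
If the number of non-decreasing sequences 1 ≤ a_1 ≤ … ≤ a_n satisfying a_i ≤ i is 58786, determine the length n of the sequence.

11

Such sub-staircase sequences of length n are counted by C_n; 58786 = C_11.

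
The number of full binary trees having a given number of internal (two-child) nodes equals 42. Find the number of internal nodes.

5

Full binary trees with n internal nodes are counted by C_n. Since C_5 = 42, the index is 5.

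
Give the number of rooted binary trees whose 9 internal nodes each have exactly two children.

4862

The number of full binary trees on 9 internal nodes is the Catalan number C_9.
C_9 = C_8 · 2(2·8+1)/(8+2) = 1430 · 34/10 = 4862.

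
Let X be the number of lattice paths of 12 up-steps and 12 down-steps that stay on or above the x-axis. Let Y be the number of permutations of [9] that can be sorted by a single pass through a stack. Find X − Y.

203150

A Dyck path with 12 up-steps and 12 down-steps has semilength 12, so there are C_12 of them. So X = C_12 = 208012.
By Knuth's characterisation, the stack-sortable permutations of length 9 are the 231-avoiders, numbering C_9. So Y = C_9 = 4862.
X − Y = 208012 − 4862 = 203150.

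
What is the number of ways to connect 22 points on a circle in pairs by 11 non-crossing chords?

Non-crossing perfect matchings of 2n points on a circle are counted by C_n; with 22 points, n = 11.
C_11 = C(22,11)/12 = 705432/12 = 58786.

58786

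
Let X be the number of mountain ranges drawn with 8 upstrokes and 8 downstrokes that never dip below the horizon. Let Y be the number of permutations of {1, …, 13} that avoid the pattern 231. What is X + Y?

Paths of 8 up- and 8 down-steps that never dip below the axis are Dyck paths; their count is C_8. So X = C_8 = 1430.
For any fixed pattern of length 3, the pattern-avoiding permutations of [13] number C_13. So Y = C_13 = 742900.
X + Y = 1430 + 742900 = 744330.

744330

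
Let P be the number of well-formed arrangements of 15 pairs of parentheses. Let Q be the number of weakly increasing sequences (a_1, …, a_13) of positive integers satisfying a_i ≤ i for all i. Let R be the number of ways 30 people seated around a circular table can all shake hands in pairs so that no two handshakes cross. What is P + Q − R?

742900

A balanced arrangement of 15 bracket pairs is a Dyck word of semilength 15, so the count is C_15. So P = C_15 = 9694845.
Weakly increasing sequences with a_i ≤ i biject with Dyck paths of semilength 13, so there are C_13. So Q = C_13 = 742900.
Non-crossing handshake pairings of 2n people are counted by C_n; 30 people gives n = 15. So R = C_15 = 9694845.
P + Q − R = 9694845 + 742900 − 9694845 = 742900.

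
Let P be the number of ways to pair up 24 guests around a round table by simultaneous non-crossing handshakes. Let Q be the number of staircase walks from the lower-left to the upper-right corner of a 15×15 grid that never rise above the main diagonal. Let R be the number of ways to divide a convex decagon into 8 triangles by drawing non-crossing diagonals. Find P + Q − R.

9901427

Non-crossing handshake pairings of 2n people are counted by C_n; 24 people gives n = 12. So P = C_12 = 208012.
Monotone paths in an n×n grid that stay weakly below the diagonal are counted by C_n; here n = 15. So Q = C_15 = 9694845.
Triangulations of a convex m-gon are counted by C_{m−2}; with m = 10 this is C_8. So R = C_8 = 1430.
P + Q − R = 208012 + 9694845 − 1430 = 9901427.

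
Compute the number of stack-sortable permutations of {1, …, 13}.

742900

Stack-sortable permutations are exactly the 231-avoiding ones, counted by C_n; here n = 13.
C_13 = C_12 · 2(2·12+1)/(12+2) = 208012 · 50/14 = 742900.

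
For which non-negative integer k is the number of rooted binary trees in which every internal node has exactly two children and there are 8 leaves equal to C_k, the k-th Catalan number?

7

Full binary trees with 8 leaves have 8−1 = 7 internal nodes, so there are C_7 of them.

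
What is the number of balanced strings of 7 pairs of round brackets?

429

A balanced arrangement of 7 bracket pairs is a Dyck word of semilength 7, so the count is C_7.
C_7 = C_6 · 2(2·6+1)/(6+2) = 132 · 26/8 = 429.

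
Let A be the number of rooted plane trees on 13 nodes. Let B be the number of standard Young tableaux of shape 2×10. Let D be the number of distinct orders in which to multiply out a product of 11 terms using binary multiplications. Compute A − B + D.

208012

Rooted ordered (plane) trees on m nodes have m−1 edges and are counted by C_{m−1}; m = 13 gives C_12. So A = C_12 = 208012.
By the hook-length formula (or a Dyck-path bijection), SYT of shape 2×10 number C_10. So B = C_10 = 16796.
Bracketing 11 factors into binary products is counted by C_{11−1} = C_10. So D = C_10 = 16796.
A − B + D = 208012 − 16796 + 16796 = 208012.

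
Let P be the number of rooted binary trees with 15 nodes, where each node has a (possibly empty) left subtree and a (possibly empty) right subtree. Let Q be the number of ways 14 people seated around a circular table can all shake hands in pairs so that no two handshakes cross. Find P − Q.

Binary trees (left/right distinguished) on n nodes are counted by C_n; here n = 15. So P = C_15 = 9694845.
With 14 = 2·7 people, non-crossing handshake pairings are non-crossing perfect matchings on a circle, counted by C_7. So Q = C_7 = 429.
P − Q = 9694845 − 429 = 9694416.

9694416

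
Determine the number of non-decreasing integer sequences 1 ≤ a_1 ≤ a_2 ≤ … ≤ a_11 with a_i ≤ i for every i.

58786

Weakly increasing sequences with a_i ≤ i biject with Dyck paths of semilength 11, so there are C_11.
C_11 = C(22,11)/12 = 705432/12 = 58786.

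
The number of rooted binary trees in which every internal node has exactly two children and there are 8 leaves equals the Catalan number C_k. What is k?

Full binary trees with 8 leaves have 8−1 = 7 internal nodes, so there are C_7 of them.

7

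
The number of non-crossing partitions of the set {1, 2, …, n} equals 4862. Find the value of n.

Non-crossing partitions of [n] are counted by C_n. Since C_9 = 4862, the index is 9.

9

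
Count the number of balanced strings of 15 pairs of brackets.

Balanced strings of n pairs of brackets are counted by C_n; here n = 15.
C_15 = C(30,15)/16 = 155117520/16 = 9694845.

9694845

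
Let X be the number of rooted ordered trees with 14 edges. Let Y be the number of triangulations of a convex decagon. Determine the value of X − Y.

2673010

Rooted ordered trees with n edges are counted by C_n; here n = 14. So X = C_14 = 2674440.
Triangulations of a convex m-gon are counted by C_{m−2}; with m = 10 this is C_8. So Y = C_8 = 1430.
X − Y = 2674440 − 1430 = 2673010.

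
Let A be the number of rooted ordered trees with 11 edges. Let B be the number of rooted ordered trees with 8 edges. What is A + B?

A rooted plane tree with 11 edges has 12 nodes, and the count is C_11. So A = C_11 = 58786.
Rooted ordered trees with n edges are counted by C_n; here n = 8. So B = C_8 = 1430.
A + B = 58786 + 1430 = 60216.

60216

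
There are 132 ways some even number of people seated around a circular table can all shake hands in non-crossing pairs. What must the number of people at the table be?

Non-crossing handshake pairings of 2n people are counted by C_n, and C_6 = 132.
So n = 6, and there are 2n = 12 people.

12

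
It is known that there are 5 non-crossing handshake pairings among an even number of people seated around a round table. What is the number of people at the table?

Non-crossing handshake pairings of 2n people are counted by C_n; 5 = C_3.
So n = 3, and there are 2n = 6 people.

6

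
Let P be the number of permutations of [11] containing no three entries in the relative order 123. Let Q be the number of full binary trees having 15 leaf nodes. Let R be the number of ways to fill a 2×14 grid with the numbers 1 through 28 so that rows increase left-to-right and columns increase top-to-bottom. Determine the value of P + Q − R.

58786

For any fixed pattern of length 3, the pattern-avoiding permutations of [11] number C_11. So P = C_11 = 58786.
A full binary tree with L leaves has L−1 internal nodes and is counted by C_{L−1}; L = 15 gives C_14. So Q = C_14 = 2674440.
By the hook-length formula (or a Dyck-path bijection), SYT of shape 2×14 number C_14. So R = C_14 = 2674440.
P + Q − R = 58786 + 2674440 − 2674440 = 58786.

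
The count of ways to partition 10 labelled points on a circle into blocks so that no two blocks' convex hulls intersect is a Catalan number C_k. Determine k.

10

Non-crossing partitions of an n-element set are counted by C_n; here n = 10.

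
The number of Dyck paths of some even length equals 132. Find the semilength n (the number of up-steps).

Dyck paths of semilength n are counted by C_n; 132 = C_6.

6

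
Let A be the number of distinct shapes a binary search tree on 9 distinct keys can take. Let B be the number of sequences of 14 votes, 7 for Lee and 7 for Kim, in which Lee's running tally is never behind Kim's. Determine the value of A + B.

There are C_n binary search tree shapes on n keys; with n = 9 that is C_9. So A = C_9 = 4862.
Ballot sequences with n votes each where one side never trails are Dyck words, counted by C_n; here n = 7. So B = C_7 = 429.
A + B = 4862 + 429 = 5291.

5291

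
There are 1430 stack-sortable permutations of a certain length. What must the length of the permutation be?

8

Stack-sortable permutations of [n] are counted by C_n; 1430 = C_8.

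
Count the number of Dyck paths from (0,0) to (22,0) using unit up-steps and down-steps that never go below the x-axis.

Paths of 11 up- and 11 down-steps that never dip below the axis are Dyck paths; their count is C_11.
C_11 = C_10 · 2(2·10+1)/(10+2) = 16796 · 42/12 = 58786.

58786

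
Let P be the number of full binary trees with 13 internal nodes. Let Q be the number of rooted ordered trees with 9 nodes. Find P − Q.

741470

Full binary trees with n internal nodes are counted by C_n; here n = 13. So P = C_13 = 742900.
A rooted plane tree on 9 nodes has 8 edges, and such trees are counted by C_8. So Q = C_8 = 1430.
P − Q = 742900 − 1430 = 741470.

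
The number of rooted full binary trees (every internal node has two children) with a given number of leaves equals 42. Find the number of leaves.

Full binary trees with L leaves are counted by C_{L−1}. The Catalan number equal to 42 is C_5.
So the index is 5, and the number of leaves is 5 + 1 = 6.

6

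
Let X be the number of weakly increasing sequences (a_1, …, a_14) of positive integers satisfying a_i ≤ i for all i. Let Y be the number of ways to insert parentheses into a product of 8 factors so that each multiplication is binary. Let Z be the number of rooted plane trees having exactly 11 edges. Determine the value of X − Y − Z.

2615225

Such sub-staircase sequences of length n are counted by C_n; here n = 14. So X = C_14 = 2674440.
Parenthesizations of m factors correspond to full binary trees with m leaves, counted by C_{m−1}; m = 8 gives C_7. So Y = C_7 = 429.
A rooted plane tree with 11 edges has 12 nodes, and the count is C_11. So Z = C_11 = 58786.
X − Y − Z = 2674440 − 429 − 58786 = 2615225.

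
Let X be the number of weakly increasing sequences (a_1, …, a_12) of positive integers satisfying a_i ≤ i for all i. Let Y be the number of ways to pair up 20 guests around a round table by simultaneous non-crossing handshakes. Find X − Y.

191216

Weakly increasing sequences with a_i ≤ i biject with Dyck paths of semilength 12, so there are C_12. So X = C_12 = 208012.
Non-crossing handshake pairings of 2n people are counted by C_n; 20 people gives n = 10. So Y = C_10 = 16796.
X − Y = 208012 − 16796 = 191216.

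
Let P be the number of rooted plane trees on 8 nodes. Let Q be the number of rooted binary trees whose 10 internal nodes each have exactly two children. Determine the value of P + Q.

17225

Rooted ordered (plane) trees on m nodes have m−1 edges and are counted by C_{m−1}; m = 8 gives C_7. So P = C_7 = 429.
Full binary trees with n internal nodes are counted by C_n; here n = 10. So Q = C_10 = 16796.
P + Q = 429 + 16796 = 17225.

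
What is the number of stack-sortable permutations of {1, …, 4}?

Stack-sortable permutations are exactly the 231-avoiding ones, counted by C_n; here n = 4.
C_4 = C(8,4)/5 = 70/5 = 14.

14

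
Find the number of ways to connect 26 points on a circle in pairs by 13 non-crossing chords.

Pairing 26 circle points by 13 non-crossing chords gives C_13 matchings.
C_13 = 742900.

742900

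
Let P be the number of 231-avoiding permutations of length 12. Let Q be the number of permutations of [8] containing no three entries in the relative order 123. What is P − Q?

For any fixed pattern of length 3, the pattern-avoiding permutations of [12] number C_12. So P = C_12 = 208012.
Permutations of [n] avoiding any single length-3 pattern are counted by C_n; here n = 8. So Q = C_8 = 1430.
P − Q = 208012 − 1430 = 206582.

206582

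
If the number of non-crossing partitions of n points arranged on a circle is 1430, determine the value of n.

Non-crossing partitions of [n] are counted by C_n, and C_8 = 1430.

8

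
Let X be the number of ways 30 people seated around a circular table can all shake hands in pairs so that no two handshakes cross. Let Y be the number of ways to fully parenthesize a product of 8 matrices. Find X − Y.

With 30 = 2·15 people, non-crossing handshake pairings are non-crossing perfect matchings on a circle, counted by C_15. So X = C_15 = 9694845.
Bracketing 8 factors into binary products is counted by C_{8−1} = C_7. So Y = C_7 = 429.
X − Y = 9694845 − 429 = 9694416.

9694416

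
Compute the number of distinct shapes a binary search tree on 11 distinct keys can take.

58786

Rooted binary trees with 11 nodes (each child slot possibly empty) number C_11.
C_11 = C(22,11)/12 = 705432/12 = 58786.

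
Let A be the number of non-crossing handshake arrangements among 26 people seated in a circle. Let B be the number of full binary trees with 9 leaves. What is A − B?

With 26 = 2·13 people, non-crossing handshake pairings are non-crossing perfect matchings on a circle, counted by C_13. So A = C_13 = 742900.
Full binary trees with 9 leaves have 9−1 = 8 internal nodes, so there are C_8 of them. So B = C_8 = 1430.
A − B = 742900 − 1430 = 741470.

741470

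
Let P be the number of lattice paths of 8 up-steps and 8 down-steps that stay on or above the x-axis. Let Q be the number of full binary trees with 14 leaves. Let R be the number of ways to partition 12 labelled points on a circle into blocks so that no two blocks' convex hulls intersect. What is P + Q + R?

952342

Paths of 8 up- and 8 down-steps that never dip below the axis are Dyck paths; their count is C_8. So P = C_8 = 1430.
Full binary trees with 14 leaves have 14−1 = 13 internal nodes, so there are C_13 of them. So Q = C_13 = 742900.
The non-crossing partitions of [12] form a lattice of size C_12. So R = C_12 = 208012.
P + Q + R = 1430 + 742900 + 208012 = 952342.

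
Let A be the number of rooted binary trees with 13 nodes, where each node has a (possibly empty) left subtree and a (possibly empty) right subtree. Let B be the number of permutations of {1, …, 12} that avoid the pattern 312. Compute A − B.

534888

Rooted binary trees with 13 nodes (each child slot possibly empty) number C_13. So A = C_13 = 742900.
For any fixed pattern of length 3, the pattern-avoiding permutations of [12] number C_12. So B = C_12 = 208012.
A − B = 742900 − 208012 = 534888.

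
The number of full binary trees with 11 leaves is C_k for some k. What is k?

Full binary trees with 11 leaves have 11−1 = 10 internal nodes, so there are C_10 of them.

10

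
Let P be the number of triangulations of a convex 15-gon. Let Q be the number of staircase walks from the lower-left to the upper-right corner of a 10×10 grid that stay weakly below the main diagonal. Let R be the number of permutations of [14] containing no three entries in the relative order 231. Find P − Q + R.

3400544

The number of triangulations of a 15-gon is the Catalan number C_13 (index = sides − 2). So P = C_13 = 742900.
Sub-diagonal monotone paths from (0,0) to (10,10) biject with Dyck paths of semilength 10, giving C_10. So Q = C_10 = 16796.
For any fixed pattern of length 3, the pattern-avoiding permutations of [14] number C_14. So R = C_14 = 2674440.
P − Q + R = 742900 − 16796 + 2674440 = 3400544.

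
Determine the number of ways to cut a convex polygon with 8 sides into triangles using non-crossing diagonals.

The number of triangulations of an 8-gon is the Catalan number C_6 (index = sides − 2).
C_6 = 132.

132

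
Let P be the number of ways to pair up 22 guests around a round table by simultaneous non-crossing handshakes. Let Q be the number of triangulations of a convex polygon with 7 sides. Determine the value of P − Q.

Non-crossing handshake pairings of 2n people are counted by C_n; 22 people gives n = 11. So P = C_11 = 58786.
A convex 7-gon is triangulated into 5 triangles, and the number of such triangulations is the Catalan number C_{7−2} = C_5. So Q = C_5 = 42.
P − Q = 58786 − 42 = 58744.

58744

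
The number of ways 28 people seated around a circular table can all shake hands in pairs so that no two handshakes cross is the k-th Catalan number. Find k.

Non-crossing handshake pairings of 2n people are counted by C_n; 28 people gives n = 14.

14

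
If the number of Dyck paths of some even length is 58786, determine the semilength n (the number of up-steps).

11

Dyck paths of semilength n are counted by C_n; 58786 = C_11.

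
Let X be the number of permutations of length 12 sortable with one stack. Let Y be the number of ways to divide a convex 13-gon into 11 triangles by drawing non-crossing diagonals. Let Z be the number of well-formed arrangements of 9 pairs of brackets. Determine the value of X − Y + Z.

154088

By Knuth's characterisation, the stack-sortable permutations of length 12 are the 231-avoiders, numbering C_12. So X = C_12 = 208012.
A convex 13-gon is triangulated into 11 triangles, and the number of such triangulations is the Catalan number C_{13−2} = C_11. So Y = C_11 = 58786.
A balanced arrangement of 9 bracket pairs is a Dyck word of semilength 9, so the count is C_9. So Z = C_9 = 4862.
X − Y + Z = 208012 − 58786 + 4862 = 154088.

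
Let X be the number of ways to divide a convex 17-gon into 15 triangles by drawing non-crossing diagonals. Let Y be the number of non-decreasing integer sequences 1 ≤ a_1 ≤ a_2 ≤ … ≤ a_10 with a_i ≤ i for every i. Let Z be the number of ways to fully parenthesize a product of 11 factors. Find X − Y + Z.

9694845

A convex 17-gon is triangulated into 15 triangles, and the number of such triangulations is the Catalan number C_{17−2} = C_15. So X = C_15 = 9694845.
Weakly increasing sequences with a_i ≤ i biject with Dyck paths of semilength 10, so there are C_10. So Y = C_10 = 16796.
Parenthesizations of m factors correspond to full binary trees with m leaves, counted by C_{m−1}; m = 11 gives C_10. So Z = C_10 = 16796.
X − Y + Z = 9694845 − 16796 + 16796 = 9694845.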